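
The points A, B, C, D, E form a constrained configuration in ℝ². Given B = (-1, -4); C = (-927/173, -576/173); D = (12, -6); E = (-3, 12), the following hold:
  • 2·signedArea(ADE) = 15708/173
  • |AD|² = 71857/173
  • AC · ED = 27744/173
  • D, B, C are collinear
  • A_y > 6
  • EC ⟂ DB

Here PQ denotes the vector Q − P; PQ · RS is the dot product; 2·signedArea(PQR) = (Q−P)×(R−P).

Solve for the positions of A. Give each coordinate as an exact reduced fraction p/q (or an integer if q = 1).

1. A_x = -655/173  [AC · ED = 27744/173 ∩ 2·signedArea(ADE) = 15708/173]
2. A_y = 1192/173  [AC · ED = 27744/173 ∩ 2·signedArea(ADE) = 15708/173]
   → A = (-655/173, 1192/173)

A = (-655/173, 1192/173)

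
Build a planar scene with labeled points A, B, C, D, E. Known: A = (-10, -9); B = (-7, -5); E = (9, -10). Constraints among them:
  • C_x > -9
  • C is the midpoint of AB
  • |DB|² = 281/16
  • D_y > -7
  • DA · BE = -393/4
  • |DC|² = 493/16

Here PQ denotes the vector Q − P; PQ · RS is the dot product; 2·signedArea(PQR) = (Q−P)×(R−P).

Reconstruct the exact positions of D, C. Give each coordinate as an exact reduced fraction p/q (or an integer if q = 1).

C = (-17/2, -7)
D = (-3, -25/4)

1. D_x = -3  [line -16·x + 5·y + -67/4 = 0 ∩ |DB|² = 281/16]
2. D_y = -25/4  [line -16·x + 5·y + -67/4 = 0 ∩ |DB|² = 281/16]
   → D = (-3, -25/4)
3. C_x = -17/2  [C is the midpoint of AB]
4. C_y = -7  [C is the midpoint of AB]
   → C = (-17/2, -7)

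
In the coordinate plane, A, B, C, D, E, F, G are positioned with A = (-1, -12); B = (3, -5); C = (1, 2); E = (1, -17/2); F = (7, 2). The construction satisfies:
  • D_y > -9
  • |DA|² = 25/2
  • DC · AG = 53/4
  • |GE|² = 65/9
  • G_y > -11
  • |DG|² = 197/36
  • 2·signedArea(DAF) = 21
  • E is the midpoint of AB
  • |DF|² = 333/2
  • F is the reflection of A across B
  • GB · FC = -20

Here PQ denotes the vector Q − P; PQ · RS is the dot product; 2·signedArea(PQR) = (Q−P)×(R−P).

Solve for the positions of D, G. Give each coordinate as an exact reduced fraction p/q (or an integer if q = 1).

D = (-1/2, -17/2)
G = (-1/3, -65/6)

1. D_x = -1/2  [line -14·x + 8·y + 61 = 0 ∩ |DA|² = 25/2]
2. D_y = -17/2  [line -14·x + 8·y + 61 = 0 ∩ |DA|² = 25/2]
   → D = (-1/2, -17/2)
3. G_x = -1/3  [GB · FC = -20 ∩ DC · AG = 53/4]
4. G_y = -65/6  [GB · FC = -20 ∩ DC · AG = 53/4]
   → G = (-1/3, -65/6)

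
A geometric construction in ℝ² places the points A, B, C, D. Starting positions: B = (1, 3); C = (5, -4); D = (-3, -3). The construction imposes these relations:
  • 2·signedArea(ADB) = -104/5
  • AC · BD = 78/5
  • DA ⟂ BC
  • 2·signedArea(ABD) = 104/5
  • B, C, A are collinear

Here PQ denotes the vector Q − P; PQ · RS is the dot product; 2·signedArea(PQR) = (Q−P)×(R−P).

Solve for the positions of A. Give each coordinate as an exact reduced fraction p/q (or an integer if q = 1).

1. A_x = 13/5  [B, C, A are collinear ∩ DA ⟂ BC]
2. A_y = 1/5  [B, C, A are collinear ∩ DA ⟂ BC]
   → A = (13/5, 1/5)

A = (13/5, 1/5)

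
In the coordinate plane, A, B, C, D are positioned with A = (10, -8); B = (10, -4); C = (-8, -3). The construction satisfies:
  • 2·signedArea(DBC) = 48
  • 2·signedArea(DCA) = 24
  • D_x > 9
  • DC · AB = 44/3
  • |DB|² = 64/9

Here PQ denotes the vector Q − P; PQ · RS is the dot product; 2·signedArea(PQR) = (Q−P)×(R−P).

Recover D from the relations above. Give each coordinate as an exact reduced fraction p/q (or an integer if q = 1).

1. D_x = 10  [2·signedArea(DCA) = 24 ∩ DC · AB = 44/3]
2. D_y = -20/3  [2·signedArea(DCA) = 24 ∩ DC · AB = 44/3]
   → D = (10, -20/3)

D = (10, -20/3)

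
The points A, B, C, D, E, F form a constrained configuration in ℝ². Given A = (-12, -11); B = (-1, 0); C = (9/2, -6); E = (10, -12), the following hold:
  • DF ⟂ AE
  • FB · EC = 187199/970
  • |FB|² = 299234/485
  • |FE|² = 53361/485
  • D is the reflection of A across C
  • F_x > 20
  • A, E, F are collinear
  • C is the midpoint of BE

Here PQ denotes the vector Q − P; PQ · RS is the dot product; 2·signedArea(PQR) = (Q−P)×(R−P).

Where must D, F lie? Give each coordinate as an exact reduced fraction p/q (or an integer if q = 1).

1. D_x = 21  [D is the reflection of A across C]
2. D_y = -1  [D is the reflection of A across C]
   → D = (21, -1)
3. F_x = 9932/485  [A, E, F are collinear ∩ DF ⟂ AE]
4. F_y = -6051/485  [A, E, F are collinear ∩ DF ⟂ AE]
   → F = (9932/485, -6051/485)

D = (21, -1)
F = (9932/485, -6051/485)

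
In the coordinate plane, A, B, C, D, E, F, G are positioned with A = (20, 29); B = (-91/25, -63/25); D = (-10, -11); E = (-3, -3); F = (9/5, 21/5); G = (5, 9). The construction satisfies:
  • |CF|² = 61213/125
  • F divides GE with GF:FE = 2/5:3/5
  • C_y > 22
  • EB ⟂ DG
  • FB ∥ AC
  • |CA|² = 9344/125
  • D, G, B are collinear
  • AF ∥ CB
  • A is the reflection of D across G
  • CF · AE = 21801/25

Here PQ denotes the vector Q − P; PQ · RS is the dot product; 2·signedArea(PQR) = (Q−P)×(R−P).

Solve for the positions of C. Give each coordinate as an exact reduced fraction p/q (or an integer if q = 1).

1. C_x = 364/25  [AF ∥ CB ∩ FB ∥ AC]
2. C_y = 557/25  [AF ∥ CB ∩ FB ∥ AC]
   → C = (364/25, 557/25)

C = (364/25, 557/25)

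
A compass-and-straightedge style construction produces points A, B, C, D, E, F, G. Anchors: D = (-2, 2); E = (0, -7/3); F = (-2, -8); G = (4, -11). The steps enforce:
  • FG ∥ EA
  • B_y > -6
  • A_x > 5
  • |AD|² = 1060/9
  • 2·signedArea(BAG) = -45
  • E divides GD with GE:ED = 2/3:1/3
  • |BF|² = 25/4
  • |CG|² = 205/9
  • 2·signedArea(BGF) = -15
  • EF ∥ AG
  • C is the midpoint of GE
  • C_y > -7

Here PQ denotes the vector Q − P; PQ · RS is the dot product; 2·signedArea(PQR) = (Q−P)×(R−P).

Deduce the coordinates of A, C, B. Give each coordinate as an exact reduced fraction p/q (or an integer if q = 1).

1. A_x = 6  [EF ∥ AG ∩ FG ∥ EA]
2. A_y = -16/3  [EF ∥ AG ∩ FG ∥ EA]
   → A = (6, -16/3)
3. C_x = 2  [C is the midpoint of GE]
4. C_y = -20/3  [C is the midpoint of GE]
   → C = (2, -20/3)
5. B_x = -2  [2·signedArea(BGF) = -15 ∩ 2·signedArea(BAG) = -45]
6. B_y = -11/2  [2·signedArea(BGF) = -15 ∩ 2·signedArea(BAG) = -45]
   → B = (-2, -11/2)

A = (6, -16/3)
B = (-2, -11/2)
C = (2, -20/3)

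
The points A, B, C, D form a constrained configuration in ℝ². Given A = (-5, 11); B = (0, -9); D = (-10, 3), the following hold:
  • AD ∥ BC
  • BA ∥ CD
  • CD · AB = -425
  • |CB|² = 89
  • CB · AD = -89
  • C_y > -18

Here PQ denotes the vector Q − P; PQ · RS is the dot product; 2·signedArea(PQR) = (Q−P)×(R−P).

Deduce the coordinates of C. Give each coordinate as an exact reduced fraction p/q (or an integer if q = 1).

C = (-5, -17)

1. C_x = -5  [BA ∥ CD ∩ AD ∥ BC]
2. C_y = -17  [BA ∥ CD ∩ AD ∥ BC]
   → C = (-5, -17)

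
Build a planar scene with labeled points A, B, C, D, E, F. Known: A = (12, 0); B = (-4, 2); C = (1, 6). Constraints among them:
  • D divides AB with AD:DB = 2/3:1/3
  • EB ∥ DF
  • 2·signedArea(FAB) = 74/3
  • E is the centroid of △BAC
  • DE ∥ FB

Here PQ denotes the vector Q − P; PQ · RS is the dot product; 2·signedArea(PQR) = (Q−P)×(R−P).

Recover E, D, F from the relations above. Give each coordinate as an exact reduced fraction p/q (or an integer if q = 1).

1. E_x = 3  [E is the centroid of △BAC]
2. E_y = 8/3  [E is the centroid of △BAC]
   → E = (3, 8/3)
3. D_x = 4/3  [D divides AB with AD:DB = 2/3:1/3]
4. D_y = 4/3  [D divides AB with AD:DB = 2/3:1/3]
   → D = (4/3, 4/3)
5. F_x = -17/3  [DE ∥ FB ∩ EB ∥ DF]
6. F_y = 2/3  [DE ∥ FB ∩ EB ∥ DF]
   → F = (-17/3, 2/3)

D = (4/3, 4/3)
E = (3, 8/3)
F = (-17/3, 2/3)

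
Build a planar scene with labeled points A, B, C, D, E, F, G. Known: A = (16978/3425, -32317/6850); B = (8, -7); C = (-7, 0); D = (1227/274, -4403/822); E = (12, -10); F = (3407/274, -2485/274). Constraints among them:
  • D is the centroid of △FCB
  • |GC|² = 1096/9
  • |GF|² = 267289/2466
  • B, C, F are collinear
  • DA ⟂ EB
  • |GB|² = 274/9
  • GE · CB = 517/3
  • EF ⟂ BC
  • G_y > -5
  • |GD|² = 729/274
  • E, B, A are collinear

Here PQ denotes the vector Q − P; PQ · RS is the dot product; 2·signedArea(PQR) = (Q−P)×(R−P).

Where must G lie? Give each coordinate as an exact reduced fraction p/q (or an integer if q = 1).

G = (3, -14/3)

1. G_x = 3  [line -15·x + 7·y + 233/3 = 0 ∩ |GF|² = 267289/2466]
2. G_y = -14/3  [line -15·x + 7·y + 233/3 = 0 ∩ |GF|² = 267289/2466]
   → G = (3, -14/3)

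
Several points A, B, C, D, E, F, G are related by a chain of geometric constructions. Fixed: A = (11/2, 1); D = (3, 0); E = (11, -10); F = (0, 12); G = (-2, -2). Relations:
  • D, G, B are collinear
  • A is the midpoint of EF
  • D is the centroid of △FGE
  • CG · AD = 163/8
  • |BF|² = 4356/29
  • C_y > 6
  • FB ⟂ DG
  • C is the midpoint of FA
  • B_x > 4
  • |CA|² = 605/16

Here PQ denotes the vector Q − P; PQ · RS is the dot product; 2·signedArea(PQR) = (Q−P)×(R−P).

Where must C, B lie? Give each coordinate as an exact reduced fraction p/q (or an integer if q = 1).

B = (132/29, 18/29)
C = (11/4, 13/2)

1. C_x = 11/4  [C is the midpoint of FA]
2. C_y = 13/2  [C is the midpoint of FA]
   → C = (11/4, 13/2)
3. B_x = 132/29  [D, G, B are collinear ∩ FB ⟂ DG]
4. B_y = 18/29  [D, G, B are collinear ∩ FB ⟂ DG]
   → B = (132/29, 18/29)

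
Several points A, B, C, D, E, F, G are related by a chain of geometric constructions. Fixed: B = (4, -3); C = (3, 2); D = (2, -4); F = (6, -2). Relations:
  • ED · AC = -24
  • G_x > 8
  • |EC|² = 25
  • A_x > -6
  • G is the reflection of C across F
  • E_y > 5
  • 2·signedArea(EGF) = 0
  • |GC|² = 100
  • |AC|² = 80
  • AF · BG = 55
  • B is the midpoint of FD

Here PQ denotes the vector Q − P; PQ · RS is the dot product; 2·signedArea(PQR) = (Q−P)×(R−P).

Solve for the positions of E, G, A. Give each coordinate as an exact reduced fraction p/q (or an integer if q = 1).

1. G_x = 9  [G is the reflection of C across F]
2. G_y = -6  [G is the reflection of C across F]
   → G = (9, -6)
3. E_x = 0  [line -4·x + -3·y + 18 = 0 ∩ |EC|² = 25]
4. E_y = 6  [line -4·x + -3·y + 18 = 0 ∩ |EC|² = 25]
   → E = (0, 6)
5. A_x = -5  [AF · BG = 55 ∩ ED · AC = -24]
6. A_y = -2  [AF · BG = 55 ∩ ED · AC = -24]
   → A = (-5, -2)

A = (-5, -2)
E = (0, 6)
G = (9, -6)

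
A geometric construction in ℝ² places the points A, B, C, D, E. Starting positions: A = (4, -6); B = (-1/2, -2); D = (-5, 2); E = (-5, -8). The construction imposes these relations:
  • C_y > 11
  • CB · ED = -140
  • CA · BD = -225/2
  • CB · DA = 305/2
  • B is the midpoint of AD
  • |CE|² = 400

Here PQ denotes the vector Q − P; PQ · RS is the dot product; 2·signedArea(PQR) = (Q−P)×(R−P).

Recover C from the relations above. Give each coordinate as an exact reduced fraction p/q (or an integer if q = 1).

C = (-5, 12)

1. C_x = -5  [CA · BD = -225/2 ∩ CB · ED = -140]
2. C_y = 12  [CA · BD = -225/2 ∩ CB · ED = -140]
   → C = (-5, 12)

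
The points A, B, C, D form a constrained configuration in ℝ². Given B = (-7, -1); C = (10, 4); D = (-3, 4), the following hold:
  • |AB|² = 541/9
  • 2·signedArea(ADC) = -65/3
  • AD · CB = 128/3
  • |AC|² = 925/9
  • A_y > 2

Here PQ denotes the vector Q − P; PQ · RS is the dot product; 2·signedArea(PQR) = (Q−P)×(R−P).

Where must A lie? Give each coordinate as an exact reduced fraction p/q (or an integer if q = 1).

A = (0, 7/3)

1. A_x = 0  [2·signedArea(ADC) = -65/3 ∩ AD · CB = 128/3]
2. A_y = 7/3  [2·signedArea(ADC) = -65/3 ∩ AD · CB = 128/3]
   → A = (0, 7/3)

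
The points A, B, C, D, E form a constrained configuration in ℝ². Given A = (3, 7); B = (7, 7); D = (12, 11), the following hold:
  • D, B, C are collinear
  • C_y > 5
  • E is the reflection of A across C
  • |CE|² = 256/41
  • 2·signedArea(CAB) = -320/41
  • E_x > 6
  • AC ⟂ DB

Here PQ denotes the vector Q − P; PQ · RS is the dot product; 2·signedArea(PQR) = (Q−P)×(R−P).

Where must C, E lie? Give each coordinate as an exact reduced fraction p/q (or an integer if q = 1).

1. C_x = 187/41  [D, B, C are collinear ∩ AC ⟂ DB]
2. C_y = 207/41  [D, B, C are collinear ∩ AC ⟂ DB]
   → C = (187/41, 207/41)
3. E_x = 251/41  [E is the reflection of A across C]
4. E_y = 127/41  [E is the reflection of A across C]
   → E = (251/41, 127/41)

C = (187/41, 207/41)
E = (251/41, 127/41)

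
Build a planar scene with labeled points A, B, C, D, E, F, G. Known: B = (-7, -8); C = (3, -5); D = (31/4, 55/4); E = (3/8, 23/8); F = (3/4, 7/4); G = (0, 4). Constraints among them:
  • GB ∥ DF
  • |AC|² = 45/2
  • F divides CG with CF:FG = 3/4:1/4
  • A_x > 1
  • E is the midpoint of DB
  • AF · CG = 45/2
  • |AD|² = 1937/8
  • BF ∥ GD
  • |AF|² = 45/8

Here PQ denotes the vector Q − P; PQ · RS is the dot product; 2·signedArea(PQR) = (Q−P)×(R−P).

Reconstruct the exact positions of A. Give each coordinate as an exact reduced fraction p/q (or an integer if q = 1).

A = (3/2, -1/2)

1. A_x = 3/2  [line 3·x + -9·y + -9 = 0 ∩ |AC|² = 45/2]
2. A_y = -1/2  [line 3·x + -9·y + -9 = 0 ∩ |AC|² = 45/2]
   → A = (3/2, -1/2)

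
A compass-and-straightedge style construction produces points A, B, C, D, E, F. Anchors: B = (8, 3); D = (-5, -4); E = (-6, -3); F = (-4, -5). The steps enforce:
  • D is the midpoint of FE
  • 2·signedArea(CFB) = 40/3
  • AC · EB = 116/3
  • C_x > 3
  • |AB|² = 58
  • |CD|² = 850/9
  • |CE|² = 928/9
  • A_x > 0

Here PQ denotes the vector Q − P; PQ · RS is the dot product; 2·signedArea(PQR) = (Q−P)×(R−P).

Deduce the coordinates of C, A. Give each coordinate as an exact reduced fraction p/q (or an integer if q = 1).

A = (1, 0)
C = (10/3, 1)

1. C_x = 10/3  [line -8·x + 12·y + 44/3 = 0 ∩ |CE|² = 928/9]
2. C_y = 1  [line -8·x + 12·y + 44/3 = 0 ∩ |CE|² = 928/9]
   → C = (10/3, 1)
3. A_x = 1  [line -14·x + -6·y + 14 = 0 ∩ |AB|² = 58]
4. A_y = 0  [line -14·x + -6·y + 14 = 0 ∩ |AB|² = 58]
   → A = (1, 0)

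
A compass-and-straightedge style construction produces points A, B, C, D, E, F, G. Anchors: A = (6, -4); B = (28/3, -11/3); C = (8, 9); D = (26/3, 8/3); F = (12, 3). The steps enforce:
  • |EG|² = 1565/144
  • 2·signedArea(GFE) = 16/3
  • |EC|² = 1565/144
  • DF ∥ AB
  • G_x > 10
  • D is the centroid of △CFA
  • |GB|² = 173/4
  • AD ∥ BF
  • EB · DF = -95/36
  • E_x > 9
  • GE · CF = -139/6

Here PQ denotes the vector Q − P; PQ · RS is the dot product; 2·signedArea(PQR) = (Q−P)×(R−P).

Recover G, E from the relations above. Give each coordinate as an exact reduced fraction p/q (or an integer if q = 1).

E = (55/6, 71/12)
G = (31/3, 17/6)

1. E_x = 55/6  [line -10/3·x + -1/3·y + 1171/36 = 0 ∩ |EC|² = 1565/144]
2. E_y = 71/12  [line -10/3·x + -1/3·y + 1171/36 = 0 ∩ |EC|² = 1565/144]
   → E = (55/6, 71/12)
3. G_x = 31/3  [GE · CF = -139/6 ∩ 2·signedArea(GFE) = 16/3]
4. G_y = 17/6  [GE · CF = -139/6 ∩ 2·signedArea(GFE) = 16/3]
   → G = (31/3, 17/6)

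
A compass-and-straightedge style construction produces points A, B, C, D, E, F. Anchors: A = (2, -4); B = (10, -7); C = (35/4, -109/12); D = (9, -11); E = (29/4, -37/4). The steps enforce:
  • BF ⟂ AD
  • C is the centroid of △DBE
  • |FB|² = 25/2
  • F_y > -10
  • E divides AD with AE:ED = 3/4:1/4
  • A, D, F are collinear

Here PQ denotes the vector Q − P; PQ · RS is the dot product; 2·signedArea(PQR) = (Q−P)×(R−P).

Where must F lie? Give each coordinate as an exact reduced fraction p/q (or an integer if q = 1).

1. F_x = 15/2  [A, D, F are collinear ∩ BF ⟂ AD]
2. F_y = -19/2  [A, D, F are collinear ∩ BF ⟂ AD]
   → F = (15/2, -19/2)

F = (15/2, -19/2)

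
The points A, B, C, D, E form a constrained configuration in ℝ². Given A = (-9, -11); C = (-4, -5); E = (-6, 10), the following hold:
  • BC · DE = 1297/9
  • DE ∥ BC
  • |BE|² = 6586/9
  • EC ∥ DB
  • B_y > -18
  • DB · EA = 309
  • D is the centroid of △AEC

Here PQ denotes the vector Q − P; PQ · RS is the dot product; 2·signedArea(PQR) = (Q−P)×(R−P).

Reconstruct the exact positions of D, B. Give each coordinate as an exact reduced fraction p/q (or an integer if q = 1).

1. D_x = -19/3  [D is the centroid of △AEC]
2. D_y = -2  [D is the centroid of △AEC]
   → D = (-19/3, -2)
3. B_x = -13/3  [DE ∥ BC ∩ EC ∥ DB]
4. B_y = -17  [DE ∥ BC ∩ EC ∥ DB]
   → B = (-13/3, -17)

B = (-13/3, -17)
D = (-19/3, -2)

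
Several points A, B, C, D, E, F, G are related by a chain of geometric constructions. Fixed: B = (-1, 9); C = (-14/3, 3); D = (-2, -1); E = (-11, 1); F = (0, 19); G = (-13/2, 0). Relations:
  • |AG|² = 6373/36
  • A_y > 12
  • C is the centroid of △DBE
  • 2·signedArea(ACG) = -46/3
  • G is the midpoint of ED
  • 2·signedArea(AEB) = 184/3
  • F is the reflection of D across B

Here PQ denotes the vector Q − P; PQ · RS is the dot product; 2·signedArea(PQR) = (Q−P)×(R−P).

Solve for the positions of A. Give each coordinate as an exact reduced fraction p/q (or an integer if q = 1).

1. A_x = -11/3  [2·signedArea(ACG) = -46/3 ∩ 2·signedArea(AEB) = 184/3]
2. A_y = 13  [2·signedArea(ACG) = -46/3 ∩ 2·signedArea(AEB) = 184/3]
   → A = (-11/3, 13)

A = (-11/3, 13)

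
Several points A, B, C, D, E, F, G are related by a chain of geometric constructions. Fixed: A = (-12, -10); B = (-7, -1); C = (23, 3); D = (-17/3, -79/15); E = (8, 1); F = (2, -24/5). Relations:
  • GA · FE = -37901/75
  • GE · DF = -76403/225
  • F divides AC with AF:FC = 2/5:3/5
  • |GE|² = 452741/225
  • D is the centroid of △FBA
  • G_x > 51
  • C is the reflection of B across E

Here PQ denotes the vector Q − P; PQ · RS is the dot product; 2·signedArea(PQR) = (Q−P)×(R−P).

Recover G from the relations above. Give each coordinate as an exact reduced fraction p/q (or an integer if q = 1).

1. G_x = 155/3  [GE · DF = -76403/225 ∩ GA · FE = -37901/75]
2. G_y = 169/15  [GE · DF = -76403/225 ∩ GA · FE = -37901/75]
   → G = (155/3, 169/15)

G = (155/3, 169/15)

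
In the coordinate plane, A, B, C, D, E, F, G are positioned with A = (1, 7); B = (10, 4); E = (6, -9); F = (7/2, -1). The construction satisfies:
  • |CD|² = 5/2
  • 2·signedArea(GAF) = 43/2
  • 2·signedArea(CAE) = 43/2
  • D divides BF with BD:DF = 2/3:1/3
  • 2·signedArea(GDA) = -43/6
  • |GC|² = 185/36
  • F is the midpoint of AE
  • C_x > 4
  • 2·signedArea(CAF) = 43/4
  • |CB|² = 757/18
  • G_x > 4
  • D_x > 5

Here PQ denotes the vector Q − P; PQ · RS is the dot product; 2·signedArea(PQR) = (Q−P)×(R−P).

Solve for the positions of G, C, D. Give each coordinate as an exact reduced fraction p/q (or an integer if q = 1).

C = (25/6, 7/6)
D = (17/3, 2/3)
G = (29/6, 10/3)

1. C_x = 25/6  [line 16·x + 5·y + -145/2 = 0 ∩ |CB|² = 757/18]
2. C_y = 7/6  [line 16·x + 5·y + -145/2 = 0 ∩ |CB|² = 757/18]
   → C = (25/6, 7/6)
3. D_x = 17/3  [D divides BF with BD:DF = 2/3:1/3]
4. D_y = 2/3  [D divides BF with BD:DF = 2/3:1/3]
   → D = (17/3, 2/3)
5. G_x = 29/6  [2·signedArea(GAF) = 43/2 ∩ 2·signedArea(GDA) = -43/6]
6. G_y = 10/3  [2·signedArea(GAF) = 43/2 ∩ 2·signedArea(GDA) = -43/6]
   → G = (29/6, 10/3)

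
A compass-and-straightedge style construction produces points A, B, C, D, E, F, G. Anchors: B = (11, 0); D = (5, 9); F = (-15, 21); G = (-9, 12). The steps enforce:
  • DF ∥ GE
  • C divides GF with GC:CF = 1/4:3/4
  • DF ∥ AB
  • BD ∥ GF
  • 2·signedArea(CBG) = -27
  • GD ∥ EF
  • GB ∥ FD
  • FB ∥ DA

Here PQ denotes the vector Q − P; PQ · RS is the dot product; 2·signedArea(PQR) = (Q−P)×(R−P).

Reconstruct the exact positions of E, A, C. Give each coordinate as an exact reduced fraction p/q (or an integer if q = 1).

A = (31, -12)
C = (-21/2, 57/4)
E = (-29, 24)

1. E_x = -29  [GD ∥ EF ∩ DF ∥ GE]
2. E_y = 24  [GD ∥ EF ∩ DF ∥ GE]
   → E = (-29, 24)
3. A_x = 31  [DF ∥ AB ∩ FB ∥ DA]
4. A_y = -12  [DF ∥ AB ∩ FB ∥ DA]
   → A = (31, -12)
5. C_x = -21/2  [C divides GF with GC:CF = 1/4:3/4]
6. C_y = 57/4  [C divides GF with GC:CF = 1/4:3/4]
   → C = (-21/2, 57/4)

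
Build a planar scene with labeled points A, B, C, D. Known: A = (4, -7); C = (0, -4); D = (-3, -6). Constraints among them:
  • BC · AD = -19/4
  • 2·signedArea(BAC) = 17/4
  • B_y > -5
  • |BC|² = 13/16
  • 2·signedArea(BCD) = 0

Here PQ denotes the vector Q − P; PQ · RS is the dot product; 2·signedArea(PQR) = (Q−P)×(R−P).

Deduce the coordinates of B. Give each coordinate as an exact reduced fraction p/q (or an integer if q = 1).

B = (-3/4, -9/2)

1. B_x = -3/4  [2·signedArea(BCD) = 0 ∩ 2·signedArea(BAC) = 17/4]
2. B_y = -9/2  [2·signedArea(BCD) = 0 ∩ 2·signedArea(BAC) = 17/4]
   → B = (-3/4, -9/2)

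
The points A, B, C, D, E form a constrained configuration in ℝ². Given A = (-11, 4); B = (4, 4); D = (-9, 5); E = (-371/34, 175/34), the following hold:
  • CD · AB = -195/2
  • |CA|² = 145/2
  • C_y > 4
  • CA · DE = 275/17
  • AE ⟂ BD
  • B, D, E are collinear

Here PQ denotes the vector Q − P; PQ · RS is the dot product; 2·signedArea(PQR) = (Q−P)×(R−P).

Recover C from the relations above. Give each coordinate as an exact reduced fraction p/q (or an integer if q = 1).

C = (-5/2, 9/2)

1. C_x = -5/2  [CD · AB = -195/2 ∩ CA · DE = 275/17]
2. C_y = 9/2  [CD · AB = -195/2 ∩ CA · DE = 275/17]
   → C = (-5/2, 9/2)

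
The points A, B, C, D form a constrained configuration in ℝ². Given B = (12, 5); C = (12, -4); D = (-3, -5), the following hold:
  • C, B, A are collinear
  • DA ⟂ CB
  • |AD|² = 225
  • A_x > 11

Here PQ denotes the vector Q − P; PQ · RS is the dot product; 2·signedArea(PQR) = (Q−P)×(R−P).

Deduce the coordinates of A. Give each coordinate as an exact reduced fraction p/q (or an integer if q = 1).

A = (12, -5)

1. A_x = 12  [C, B, A are collinear ∩ DA ⟂ CB]
2. A_y = -5  [C, B, A are collinear ∩ DA ⟂ CB]
   → A = (12, -5)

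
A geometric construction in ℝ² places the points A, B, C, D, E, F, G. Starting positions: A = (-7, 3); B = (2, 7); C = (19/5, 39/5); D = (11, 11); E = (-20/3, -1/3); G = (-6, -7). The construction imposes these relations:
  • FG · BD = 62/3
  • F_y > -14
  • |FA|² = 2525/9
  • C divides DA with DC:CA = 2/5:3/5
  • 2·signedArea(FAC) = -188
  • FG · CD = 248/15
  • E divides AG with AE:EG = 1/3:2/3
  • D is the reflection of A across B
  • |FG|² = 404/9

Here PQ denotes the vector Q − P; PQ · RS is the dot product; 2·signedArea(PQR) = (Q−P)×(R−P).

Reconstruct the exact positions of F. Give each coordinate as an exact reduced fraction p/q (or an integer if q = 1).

1. F_x = -16/3  [2·signedArea(FAC) = -188 ∩ FG · CD = 248/15]
2. F_y = -41/3  [2·signedArea(FAC) = -188 ∩ FG · CD = 248/15]
   → F = (-16/3, -41/3)

F = (-16/3, -41/3)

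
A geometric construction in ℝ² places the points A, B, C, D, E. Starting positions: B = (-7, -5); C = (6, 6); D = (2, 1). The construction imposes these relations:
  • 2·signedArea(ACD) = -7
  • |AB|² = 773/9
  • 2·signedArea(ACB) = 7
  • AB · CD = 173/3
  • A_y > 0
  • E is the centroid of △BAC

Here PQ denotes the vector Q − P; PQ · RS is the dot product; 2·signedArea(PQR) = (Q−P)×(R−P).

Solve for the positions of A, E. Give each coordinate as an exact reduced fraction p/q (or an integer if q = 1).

1. A_x = 1/3  [2·signedArea(ACD) = -7 ∩ AB · CD = 173/3]
2. A_y = 2/3  [2·signedArea(ACD) = -7 ∩ AB · CD = 173/3]
   → A = (1/3, 2/3)
3. E_x = -2/9  [E is the centroid of △BAC]
4. E_y = 5/9  [E is the centroid of △BAC]
   → E = (-2/9, 5/9)

A = (1/3, 2/3)
E = (-2/9, 5/9)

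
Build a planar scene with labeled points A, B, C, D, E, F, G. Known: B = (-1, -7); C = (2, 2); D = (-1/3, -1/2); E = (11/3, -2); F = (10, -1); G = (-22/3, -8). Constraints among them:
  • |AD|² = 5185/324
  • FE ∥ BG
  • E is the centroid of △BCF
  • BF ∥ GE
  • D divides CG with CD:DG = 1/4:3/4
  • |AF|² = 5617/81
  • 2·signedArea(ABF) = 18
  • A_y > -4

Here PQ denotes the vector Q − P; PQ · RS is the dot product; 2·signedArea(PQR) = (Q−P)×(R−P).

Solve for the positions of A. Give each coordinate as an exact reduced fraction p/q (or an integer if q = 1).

A = (19/9, -11/3)

1. A_x = 19/9  [line -6·x + 11·y + 53 = 0 ∩ |AD|² = 5185/324]
2. A_y = -11/3  [line -6·x + 11·y + 53 = 0 ∩ |AD|² = 5185/324]
   → A = (19/9, -11/3)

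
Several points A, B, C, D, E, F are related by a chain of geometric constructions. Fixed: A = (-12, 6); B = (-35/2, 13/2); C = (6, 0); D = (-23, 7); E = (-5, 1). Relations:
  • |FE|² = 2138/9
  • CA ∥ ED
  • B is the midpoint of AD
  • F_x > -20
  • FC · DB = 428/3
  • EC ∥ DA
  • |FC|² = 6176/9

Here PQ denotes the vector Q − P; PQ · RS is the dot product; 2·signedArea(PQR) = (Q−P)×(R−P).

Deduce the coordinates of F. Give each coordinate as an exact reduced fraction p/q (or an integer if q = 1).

1. F_x = -58/3  [line -11/2·x + 1/2·y + -329/3 = 0 ∩ |FC|² = 6176/9]
2. F_y = 20/3  [line -11/2·x + 1/2·y + -329/3 = 0 ∩ |FC|² = 6176/9]
   → F = (-58/3, 20/3)

F = (-58/3, 20/3)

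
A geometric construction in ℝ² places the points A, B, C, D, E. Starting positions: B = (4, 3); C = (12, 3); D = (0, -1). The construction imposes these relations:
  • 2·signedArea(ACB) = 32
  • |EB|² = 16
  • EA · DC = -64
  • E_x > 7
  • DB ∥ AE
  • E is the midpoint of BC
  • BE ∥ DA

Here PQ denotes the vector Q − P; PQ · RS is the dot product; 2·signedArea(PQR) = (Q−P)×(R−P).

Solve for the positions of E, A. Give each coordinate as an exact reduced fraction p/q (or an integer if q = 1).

1. E_x = 8  [E is the midpoint of BC]
2. E_y = 3  [E is the midpoint of BC]
   → E = (8, 3)
3. A_x = 4  [DB ∥ AE ∩ BE ∥ DA]
4. A_y = -1  [DB ∥ AE ∩ BE ∥ DA]
   → A = (4, -1)

A = (4, -1)
E = (8, 3)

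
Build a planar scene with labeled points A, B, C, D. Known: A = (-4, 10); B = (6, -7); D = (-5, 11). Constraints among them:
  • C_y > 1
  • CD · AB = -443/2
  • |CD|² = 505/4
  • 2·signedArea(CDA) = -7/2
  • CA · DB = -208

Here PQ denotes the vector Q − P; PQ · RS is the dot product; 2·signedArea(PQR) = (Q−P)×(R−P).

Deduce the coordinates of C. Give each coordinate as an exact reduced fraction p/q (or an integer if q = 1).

1. C_x = 1  [CD · AB = -443/2 ∩ CA · DB = -208]
2. C_y = 3/2  [CD · AB = -443/2 ∩ CA · DB = -208]
   → C = (1, 3/2)

C = (1, 3/2)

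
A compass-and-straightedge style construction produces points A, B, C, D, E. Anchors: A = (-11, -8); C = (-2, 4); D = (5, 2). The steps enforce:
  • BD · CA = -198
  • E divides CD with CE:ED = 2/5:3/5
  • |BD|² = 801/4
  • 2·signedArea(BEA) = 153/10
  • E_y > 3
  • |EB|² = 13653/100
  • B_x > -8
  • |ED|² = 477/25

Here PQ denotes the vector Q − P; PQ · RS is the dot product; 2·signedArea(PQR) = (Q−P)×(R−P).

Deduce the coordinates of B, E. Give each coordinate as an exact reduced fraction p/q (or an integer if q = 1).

1. E_x = 4/5  [E divides CD with CE:ED = 2/5:3/5]
2. E_y = 16/5  [E divides CD with CE:ED = 2/5:3/5]
   → E = (4/5, 16/5)
3. B_x = -7  [BD · CA = -198 ∩ 2·signedArea(BEA) = 153/10]
4. B_y = -11/2  [BD · CA = -198 ∩ 2·signedArea(BEA) = 153/10]
   → B = (-7, -11/2)

B = (-7, -11/2)
E = (4/5, 16/5)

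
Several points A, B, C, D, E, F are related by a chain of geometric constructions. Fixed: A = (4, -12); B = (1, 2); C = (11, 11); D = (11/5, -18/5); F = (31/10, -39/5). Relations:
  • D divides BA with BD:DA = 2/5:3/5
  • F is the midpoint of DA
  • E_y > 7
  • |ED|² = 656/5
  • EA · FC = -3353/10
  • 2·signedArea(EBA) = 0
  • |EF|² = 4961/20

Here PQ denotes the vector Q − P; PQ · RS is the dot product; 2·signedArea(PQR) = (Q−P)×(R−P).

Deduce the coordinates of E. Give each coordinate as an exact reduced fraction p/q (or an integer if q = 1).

1. E_x = -1/5  [2·signedArea(EBA) = 0 ∩ EA · FC = -3353/10]
2. E_y = 38/5  [2·signedArea(EBA) = 0 ∩ EA · FC = -3353/10]
   → E = (-1/5, 38/5)

E = (-1/5, 38/5)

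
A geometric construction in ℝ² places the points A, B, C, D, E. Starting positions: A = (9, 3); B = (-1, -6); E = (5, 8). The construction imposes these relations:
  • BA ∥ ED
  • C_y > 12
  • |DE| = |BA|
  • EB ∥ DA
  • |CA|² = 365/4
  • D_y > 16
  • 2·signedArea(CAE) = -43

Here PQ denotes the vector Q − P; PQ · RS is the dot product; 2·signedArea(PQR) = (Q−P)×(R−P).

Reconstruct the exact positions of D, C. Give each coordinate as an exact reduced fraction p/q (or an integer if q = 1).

1. D_x = 15  [EB ∥ DA ∩ BA ∥ ED]
2. D_y = 17  [EB ∥ DA ∩ BA ∥ ED]
   → D = (15, 17)
3. C_x = 10  [line -5·x + -4·y + 100 = 0 ∩ |CA|² = 365/4]
4. C_y = 25/2  [line -5·x + -4·y + 100 = 0 ∩ |CA|² = 365/4]
   → C = (10, 25/2)

C = (10, 25/2)
D = (15, 17)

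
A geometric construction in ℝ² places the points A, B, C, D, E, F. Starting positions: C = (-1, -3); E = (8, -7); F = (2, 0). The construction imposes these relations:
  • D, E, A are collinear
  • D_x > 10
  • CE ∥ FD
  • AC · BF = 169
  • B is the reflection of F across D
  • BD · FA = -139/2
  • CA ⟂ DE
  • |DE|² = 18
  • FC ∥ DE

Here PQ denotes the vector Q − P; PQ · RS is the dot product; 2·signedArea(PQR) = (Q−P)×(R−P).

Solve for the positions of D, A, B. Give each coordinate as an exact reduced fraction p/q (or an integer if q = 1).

1. D_x = 11  [FC ∥ DE ∩ CE ∥ FD]
2. D_y = -4  [FC ∥ DE ∩ CE ∥ FD]
   → D = (11, -4)
3. A_x = 11/2  [D, E, A are collinear ∩ CA ⟂ DE]
4. A_y = -19/2  [D, E, A are collinear ∩ CA ⟂ DE]
   → A = (11/2, -19/2)
5. B_x = 20  [B is the reflection of F across D]
6. B_y = -8  [B is the reflection of F across D]
   → B = (20, -8)

A = (11/2, -19/2)
B = (20, -8)
D = (11, -4)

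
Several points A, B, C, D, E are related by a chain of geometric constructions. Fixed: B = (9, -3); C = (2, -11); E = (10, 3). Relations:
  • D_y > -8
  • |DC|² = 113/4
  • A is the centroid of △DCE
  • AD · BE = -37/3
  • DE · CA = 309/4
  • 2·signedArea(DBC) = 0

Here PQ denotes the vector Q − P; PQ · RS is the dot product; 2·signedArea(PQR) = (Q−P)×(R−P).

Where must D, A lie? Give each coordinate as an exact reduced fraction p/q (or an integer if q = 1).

1. D_x = 11/2  [line 8·x + -7·y + -93 = 0 ∩ |DC|² = 113/4]
2. D_y = -7  [line 8·x + -7·y + -93 = 0 ∩ |DC|² = 113/4]
   → D = (11/2, -7)
3. A_x = 35/6  [A is the centroid of △DCE]
4. A_y = -5  [A is the centroid of △DCE]
   → A = (35/6, -5)

A = (35/6, -5)
D = (11/2, -7)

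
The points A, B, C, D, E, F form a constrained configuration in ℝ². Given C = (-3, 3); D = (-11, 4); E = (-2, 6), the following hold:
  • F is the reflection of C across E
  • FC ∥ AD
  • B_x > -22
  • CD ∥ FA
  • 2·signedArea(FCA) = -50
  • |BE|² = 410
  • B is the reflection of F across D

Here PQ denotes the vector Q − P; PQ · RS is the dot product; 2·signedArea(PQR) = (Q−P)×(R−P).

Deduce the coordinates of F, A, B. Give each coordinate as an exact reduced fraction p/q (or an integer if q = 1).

A = (-9, 10)
B = (-21, -1)
F = (-1, 9)

1. F_x = -1  [F is the reflection of C across E]
2. F_y = 9  [F is the reflection of C across E]
   → F = (-1, 9)
3. A_x = -9  [FC ∥ AD ∩ CD ∥ FA]
4. A_y = 10  [FC ∥ AD ∩ CD ∥ FA]
   → A = (-9, 10)
5. B_x = -21  [B is the reflection of F across D]
6. B_y = -1  [B is the reflection of F across D]
   → B = (-21, -1)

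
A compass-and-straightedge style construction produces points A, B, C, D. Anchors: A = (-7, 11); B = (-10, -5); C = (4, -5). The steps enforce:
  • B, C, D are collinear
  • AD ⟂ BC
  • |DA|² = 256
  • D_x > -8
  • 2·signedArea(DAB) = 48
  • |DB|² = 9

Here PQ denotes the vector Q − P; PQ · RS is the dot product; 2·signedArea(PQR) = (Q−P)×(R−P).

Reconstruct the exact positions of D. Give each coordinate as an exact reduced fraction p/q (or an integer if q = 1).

1. D_x = -7  [B, C, D are collinear ∩ AD ⟂ BC]
2. D_y = -5  [B, C, D are collinear ∩ AD ⟂ BC]
   → D = (-7, -5)

D = (-7, -5)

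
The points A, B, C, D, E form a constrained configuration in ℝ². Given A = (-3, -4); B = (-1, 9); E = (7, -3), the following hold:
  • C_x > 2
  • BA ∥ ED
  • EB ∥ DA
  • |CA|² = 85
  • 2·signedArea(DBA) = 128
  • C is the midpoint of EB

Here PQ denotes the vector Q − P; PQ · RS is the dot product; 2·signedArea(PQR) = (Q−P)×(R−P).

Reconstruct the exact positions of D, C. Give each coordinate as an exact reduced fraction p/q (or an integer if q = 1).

1. D_x = 5  [EB ∥ DA ∩ BA ∥ ED]
2. D_y = -16  [EB ∥ DA ∩ BA ∥ ED]
   → D = (5, -16)
3. C_x = 3  [C is the midpoint of EB]
4. C_y = 3  [C is the midpoint of EB]
   → C = (3, 3)

C = (3, 3)
D = (5, -16)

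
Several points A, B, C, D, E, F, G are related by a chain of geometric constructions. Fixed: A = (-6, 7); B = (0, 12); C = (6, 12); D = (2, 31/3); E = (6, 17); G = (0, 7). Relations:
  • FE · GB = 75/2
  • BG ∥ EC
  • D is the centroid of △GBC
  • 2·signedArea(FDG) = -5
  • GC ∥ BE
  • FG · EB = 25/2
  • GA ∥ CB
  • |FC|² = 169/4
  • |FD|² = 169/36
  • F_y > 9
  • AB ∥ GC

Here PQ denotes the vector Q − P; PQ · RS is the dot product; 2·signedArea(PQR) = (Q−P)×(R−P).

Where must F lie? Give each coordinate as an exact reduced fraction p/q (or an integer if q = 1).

F = (0, 19/2)

1. F_x = 0  [2·signedArea(FDG) = -5 ∩ FE · GB = 75/2]
2. F_y = 19/2  [2·signedArea(FDG) = -5 ∩ FE · GB = 75/2]
   → F = (0, 19/2)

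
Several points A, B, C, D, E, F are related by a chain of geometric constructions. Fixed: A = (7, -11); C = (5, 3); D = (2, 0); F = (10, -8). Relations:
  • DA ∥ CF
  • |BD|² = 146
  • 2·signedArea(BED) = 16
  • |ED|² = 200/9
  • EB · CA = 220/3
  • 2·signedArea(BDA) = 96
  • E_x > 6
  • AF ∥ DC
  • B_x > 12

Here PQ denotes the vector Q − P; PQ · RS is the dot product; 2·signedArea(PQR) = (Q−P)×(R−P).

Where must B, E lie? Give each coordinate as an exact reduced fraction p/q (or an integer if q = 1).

B = (13, -5)
E = (20/3, -2/3)

1. B_x = 13  [line 11·x + 5·y + -118 = 0 ∩ |BD|² = 146]
2. B_y = -5  [line 11·x + 5·y + -118 = 0 ∩ |BD|² = 146]
   → B = (13, -5)
3. E_x = 20/3  [EB · CA = 220/3 ∩ 2·signedArea(BED) = 16]
4. E_y = -2/3  [EB · CA = 220/3 ∩ 2·signedArea(BED) = 16]
   → E = (20/3, -2/3)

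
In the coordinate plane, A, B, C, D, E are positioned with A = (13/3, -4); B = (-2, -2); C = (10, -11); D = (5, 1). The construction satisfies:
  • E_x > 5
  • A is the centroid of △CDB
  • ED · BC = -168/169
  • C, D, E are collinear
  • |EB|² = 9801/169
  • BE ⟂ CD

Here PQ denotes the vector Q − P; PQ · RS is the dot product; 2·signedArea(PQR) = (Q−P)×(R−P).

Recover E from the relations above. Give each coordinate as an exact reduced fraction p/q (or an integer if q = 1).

E = (850/169, 157/169)

1. E_x = 850/169  [C, D, E are collinear ∩ BE ⟂ CD]
2. E_y = 157/169  [C, D, E are collinear ∩ BE ⟂ CD]
   → E = (850/169, 157/169)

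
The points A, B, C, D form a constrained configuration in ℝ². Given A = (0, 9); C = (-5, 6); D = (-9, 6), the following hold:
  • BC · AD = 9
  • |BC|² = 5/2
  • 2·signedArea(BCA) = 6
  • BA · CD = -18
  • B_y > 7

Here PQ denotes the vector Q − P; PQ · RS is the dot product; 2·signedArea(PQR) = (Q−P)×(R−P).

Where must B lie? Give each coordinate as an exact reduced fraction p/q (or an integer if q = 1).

B = (-9/2, 15/2)

1. B_x = -9/2  [2·signedArea(BCA) = 6 ∩ BC · AD = 9]
2. B_y = 15/2  [2·signedArea(BCA) = 6 ∩ BC · AD = 9]
   → B = (-9/2, 15/2)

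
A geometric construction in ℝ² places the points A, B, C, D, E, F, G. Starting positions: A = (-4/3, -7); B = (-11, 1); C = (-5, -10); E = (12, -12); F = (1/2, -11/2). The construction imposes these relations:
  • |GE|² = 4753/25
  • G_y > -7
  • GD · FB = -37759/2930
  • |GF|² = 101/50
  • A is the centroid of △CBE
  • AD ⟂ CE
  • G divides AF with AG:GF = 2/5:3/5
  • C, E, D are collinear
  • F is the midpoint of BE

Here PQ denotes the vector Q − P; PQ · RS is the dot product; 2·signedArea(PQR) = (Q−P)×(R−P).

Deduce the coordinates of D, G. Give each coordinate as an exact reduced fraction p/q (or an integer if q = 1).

1. D_x = -1522/879  [C, E, D are collinear ∩ AD ⟂ CE]
2. D_y = -9128/879  [C, E, D are collinear ∩ AD ⟂ CE]
   → D = (-1522/879, -9128/879)
3. G_x = -3/5  [G divides AF with AG:GF = 2/5:3/5]
4. G_y = -32/5  [G divides AF with AG:GF = 2/5:3/5]
   → G = (-3/5, -32/5)

D = (-1522/879, -9128/879)
G = (-3/5, -32/5)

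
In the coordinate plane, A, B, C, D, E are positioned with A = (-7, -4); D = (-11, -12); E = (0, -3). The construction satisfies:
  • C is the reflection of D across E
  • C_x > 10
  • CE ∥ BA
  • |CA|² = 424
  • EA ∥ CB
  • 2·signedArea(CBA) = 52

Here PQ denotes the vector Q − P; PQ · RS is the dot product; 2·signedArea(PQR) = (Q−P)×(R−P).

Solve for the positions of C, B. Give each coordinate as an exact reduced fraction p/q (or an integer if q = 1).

B = (4, 5)
C = (11, 6)

1. C_x = 11  [C is the reflection of D across E]
2. C_y = 6  [C is the reflection of D across E]
   → C = (11, 6)
3. B_x = 4  [CE ∥ BA ∩ EA ∥ CB]
4. B_y = 5  [CE ∥ BA ∩ EA ∥ CB]
   → B = (4, 5)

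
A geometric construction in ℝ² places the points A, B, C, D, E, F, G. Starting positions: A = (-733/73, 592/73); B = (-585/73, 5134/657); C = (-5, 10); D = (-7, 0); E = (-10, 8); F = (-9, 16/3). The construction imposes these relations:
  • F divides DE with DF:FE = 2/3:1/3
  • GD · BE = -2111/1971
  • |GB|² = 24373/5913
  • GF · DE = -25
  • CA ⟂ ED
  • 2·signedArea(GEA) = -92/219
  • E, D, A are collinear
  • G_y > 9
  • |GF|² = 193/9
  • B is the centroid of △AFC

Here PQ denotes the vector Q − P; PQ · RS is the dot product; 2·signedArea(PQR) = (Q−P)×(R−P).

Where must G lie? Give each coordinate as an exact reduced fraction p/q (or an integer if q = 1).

1. G_x = -20/3  [GD · BE = -2111/1971 ∩ 2·signedArea(GEA) = -92/219]
2. G_y = 28/3  [GD · BE = -2111/1971 ∩ 2·signedArea(GEA) = -92/219]
   → G = (-20/3, 28/3)

G = (-20/3, 28/3)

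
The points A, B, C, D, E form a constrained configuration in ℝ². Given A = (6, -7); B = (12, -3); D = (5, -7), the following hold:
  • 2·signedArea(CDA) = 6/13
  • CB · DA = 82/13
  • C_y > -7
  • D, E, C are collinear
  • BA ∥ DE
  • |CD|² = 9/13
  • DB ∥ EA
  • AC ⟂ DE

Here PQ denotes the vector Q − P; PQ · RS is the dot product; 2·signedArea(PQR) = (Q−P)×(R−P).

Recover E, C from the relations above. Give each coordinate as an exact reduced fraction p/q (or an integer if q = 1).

C = (74/13, -85/13)
E = (-1, -11)

1. E_x = -1  [DB ∥ EA ∩ BA ∥ DE]
2. E_y = -11  [DB ∥ EA ∩ BA ∥ DE]
   → E = (-1, -11)
3. C_x = 74/13  [D, E, C are collinear ∩ AC ⟂ DE]
4. C_y = -85/13  [D, E, C are collinear ∩ AC ⟂ DE]
   → C = (74/13, -85/13)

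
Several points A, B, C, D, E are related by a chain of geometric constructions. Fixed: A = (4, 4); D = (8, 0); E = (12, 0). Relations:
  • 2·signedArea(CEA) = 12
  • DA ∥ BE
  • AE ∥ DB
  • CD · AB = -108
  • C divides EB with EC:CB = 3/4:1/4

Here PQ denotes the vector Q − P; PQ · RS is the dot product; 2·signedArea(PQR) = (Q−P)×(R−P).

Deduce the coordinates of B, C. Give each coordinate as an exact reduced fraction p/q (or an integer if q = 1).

B = (16, -4)
C = (15, -3)

1. B_x = 16  [DA ∥ BE ∩ AE ∥ DB]
2. B_y = -4  [DA ∥ BE ∩ AE ∥ DB]
   → B = (16, -4)
3. C_x = 15  [C divides EB with EC:CB = 3/4:1/4]
4. C_y = -3  [C divides EB with EC:CB = 3/4:1/4]
   → C = (15, -3)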